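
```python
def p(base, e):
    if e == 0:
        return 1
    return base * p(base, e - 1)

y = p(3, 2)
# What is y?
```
Call trace:
p(base=3, e=2)
  p(base=3, e=1)
    p(base=3, e=0)
    -> return 1
  -> return 3
-> return 9

Final answer: 9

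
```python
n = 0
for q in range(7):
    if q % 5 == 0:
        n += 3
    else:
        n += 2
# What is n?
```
Trace:
  n=0
  n=3, q=0
  n=5, q=1
  n=7, q=2
  n=9, q=3
  n=11, q=4
  n=14, q=5
  n=16, q=6

Final answer: 16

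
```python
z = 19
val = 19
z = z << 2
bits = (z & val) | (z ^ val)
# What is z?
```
Trace:
  z=19
  z=19, val=19
  z=76, val=19
  z=76, val=19, bits=95

Final answer: 76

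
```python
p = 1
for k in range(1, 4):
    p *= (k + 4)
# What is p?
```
Trace:
  p=1
  p=5, k=1
  p=30, k=2
  p=210, k=3

Final answer: 210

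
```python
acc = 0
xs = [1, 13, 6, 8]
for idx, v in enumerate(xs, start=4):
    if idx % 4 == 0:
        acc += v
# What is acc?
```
Trace:
  acc=0
  acc=1, idx=4, v=1
  acc=1, idx=5, v=13
  acc=1, idx=6, v=6
  acc=1, idx=7, v=8

Final answer: 1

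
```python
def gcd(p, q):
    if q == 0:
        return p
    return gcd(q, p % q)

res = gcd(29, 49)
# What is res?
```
Call trace:
gcd(p=29, q=49)
  gcd(p=49, q=29)
    gcd(p=29, q=20)
      gcd(p=20, q=9)
        gcd(p=9, q=2)
          gcd(p=2, q=1)
            gcd(p=1, q=0)
            -> return 1
          -> return 1
        -> return 1
      -> return 1
    -> return 1
  -> return 1
-> return 1

Final answer: 1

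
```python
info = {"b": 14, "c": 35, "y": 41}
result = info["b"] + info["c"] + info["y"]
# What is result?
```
Trace:
  info={'b': 14, 'c': 35, 'y': 41}
  info={'b': 14, 'c': 35, 'y': 41}, result=90

Final answer: 90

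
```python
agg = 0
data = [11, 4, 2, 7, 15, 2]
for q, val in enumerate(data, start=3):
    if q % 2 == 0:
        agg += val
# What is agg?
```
Trace:
  agg=0
  agg=0, q=3, val=11
  agg=4, q=4, val=4
  agg=4, q=5, val=2
  agg=11, q=6, val=7
  agg=11, q=7, val=15
  agg=13, q=8, val=2

Final answer: 13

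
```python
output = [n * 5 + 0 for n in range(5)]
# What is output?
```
Trace:
  n=0
  n=1
  n=2
  n=3
  n=4
  output=[0, 5, 10, 15, 20]

Final answer: [0, 5, 10, 15, 20]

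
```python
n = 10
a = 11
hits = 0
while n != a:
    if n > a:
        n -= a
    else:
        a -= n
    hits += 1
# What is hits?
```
Trace:
  n=10
  n=10, a=11
  n=10, a=11, hits=0
  n=10, a=1, hits=1
  n=9, a=1, hits=2
  n=8, a=1, hits=3
  n=7, a=1, hits=4
  n=6, a=1, hits=5
  n=5, a=1, hits=6
  n=4, a=1, hits=7
  n=3, a=1, hits=8
  n=2, a=1, hits=9
  n=1, a=1, hits=10

Final answer: 10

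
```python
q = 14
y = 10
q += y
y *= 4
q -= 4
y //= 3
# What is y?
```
Trace:
  q=14
  q=14, y=10
  q=24, y=10
  q=24, y=40
  q=20, y=40
  q=20, y=13

Final answer: 13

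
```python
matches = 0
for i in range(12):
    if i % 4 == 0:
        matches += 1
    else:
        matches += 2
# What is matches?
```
Trace:
  matches=0
  matches=1, i=0
  matches=3, i=1
  matches=5, i=2
  matches=7, i=3
  matches=8, i=4
  matches=10, i=5
  matches=12, i=6
  matches=14, i=7
  matches=15, i=8
  matches=17, i=9
  matches=19, i=10
  matches=21, i=11

Final answer: 21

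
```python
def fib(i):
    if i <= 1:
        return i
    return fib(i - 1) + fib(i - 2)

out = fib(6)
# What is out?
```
Call trace (a repeated sub-call is expanded the first time; later identical calls just restate its return value):
fib(i=6)
  fib(i=5)
    fib(i=4)
      fib(i=3)
        fib(i=2)
          fib(i=1)
          -> return 1
          fib(i=0)
          -> return 0
        -> return 1
        fib(i=1)
        -> return 1
      -> return 2
      fib(i=2) -> return 1  (same call as traced above)
    -> return 3
    fib(i=3) -> return 2  (same call as traced above)
  -> return 5
  fib(i=4) -> return 3  (same call as traced above)
-> return 8

Final answer: 8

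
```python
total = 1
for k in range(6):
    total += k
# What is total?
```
Trace:
  total=1
  total=1, k=0
  total=2, k=1
  total=4, k=2
  total=7, k=3
  total=11, k=4
  total=16, k=5

Final answer: 16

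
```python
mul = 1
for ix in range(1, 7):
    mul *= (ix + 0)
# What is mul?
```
Trace:
  mul=1
  mul=1, ix=1
  mul=2, ix=2
  mul=6, ix=3
  mul=24, ix=4
  mul=120, ix=5
  mul=720, ix=6

Final answer: 720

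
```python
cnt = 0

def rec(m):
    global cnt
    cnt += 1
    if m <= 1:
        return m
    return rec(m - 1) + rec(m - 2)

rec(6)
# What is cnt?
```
Call trace (a repeated sub-call is expanded the first time; later identical calls just restate its return value):
rec(m=6)
  rec(m=5)
    rec(m=4)
      rec(m=3)
        rec(m=2)
          rec(m=1)
          -> return 1
          rec(m=0)
          -> return 0
        -> return 1
        rec(m=1)
        -> return 1
      -> return 2
      rec(m=2) -> return 1  (same call as traced above)
    -> return 3
    rec(m=3) -> return 2  (same call as traced above)
  -> return 5
  rec(m=4) -> return 3  (same call as traced above)
-> return 8

cnt is incremented once per call, so count the calls in each subtree. Let C(m) = number of calls made by rec(m).
C(0) = C(1) = 1 (base case, no recursion); C(m) = 1 + C(m - 1) + C(m - 2) otherwise.
C(2) = 1 + C(1) + C(0) = 1 + 1 + 1 = 3
C(3) = 1 + C(2) + C(1) = 1 + 3 + 1 = 5
C(4) = 1 + C(3) + C(2) = 1 + 5 + 3 = 9
C(5) = 1 + C(4) + C(3) = 1 + 9 + 5 = 15
C(6) = 1 + C(5) + C(4) = 1 + 15 + 9 = 25
cnt = C(6) = 25

Final answer: 25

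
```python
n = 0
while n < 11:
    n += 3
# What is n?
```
Trace:
  n=0
  n=3
  n=6
  n=9
  n=12

Final answer: 12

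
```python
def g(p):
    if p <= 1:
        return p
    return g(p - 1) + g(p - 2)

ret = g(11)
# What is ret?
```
Call trace (a repeated sub-call is expanded the first time; later identical calls just restate its return value):
g(p=11)
  g(p=10)
    g(p=9)
      g(p=8)
        g(p=7)
          g(p=6)
            g(p=5)
              g(p=4)
                g(p=3)
                  g(p=2)
                    g(p=1)
                    -> return 1
                    g(p=0)
                    -> return 0
                  -> return 1
                  g(p=1)
                  -> return 1
                -> return 2
                g(p=2) -> return 1  (same call as traced above)
              -> return 3
              g(p=3) -> return 2  (same call as traced above)
            -> return 5
            g(p=4) -> return 3  (same call as traced above)
          -> return 8
          g(p=5) -> return 5  (same call as traced above)
        -> return 13
        g(p=6) -> return 8  (same call as traced above)
      -> return 21
      g(p=7) -> return 13  (same call as traced above)
    -> return 34
    g(p=8) -> return 21  (same call as traced above)
  -> return 55
  g(p=9) -> return 34  (same call as traced above)
-> return 89

Final answer: 89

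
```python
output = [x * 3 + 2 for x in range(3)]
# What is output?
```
Trace:
  x=0
  x=1
  x=2
  output=[2, 5, 8]

Final answer: [2, 5, 8]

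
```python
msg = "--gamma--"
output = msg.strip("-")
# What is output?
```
Trace:
  msg='--gamma--'
  msg='--gamma--', output='gamma'

Final answer: 'gamma'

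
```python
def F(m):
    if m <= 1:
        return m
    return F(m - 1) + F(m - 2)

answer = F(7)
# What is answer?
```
Call trace (a repeated sub-call is expanded the first time; later identical calls just restate its return value):
F(m=7)
  F(m=6)
    F(m=5)
      F(m=4)
        F(m=3)
          F(m=2)
            F(m=1)
            -> return 1
            F(m=0)
            -> return 0
          -> return 1
          F(m=1)
          -> return 1
        -> return 2
        F(m=2) -> return 1  (same call as traced above)
      -> return 3
      F(m=3) -> return 2  (same call as traced above)
    -> return 5
    F(m=4) -> return 3  (same call as traced above)
  -> return 8
  F(m=5) -> return 5  (same call as traced above)
-> return 13

Final answer: 13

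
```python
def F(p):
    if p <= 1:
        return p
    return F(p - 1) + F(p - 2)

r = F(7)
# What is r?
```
Call trace (a repeated sub-call is expanded the first time; later identical calls just restate its return value):
F(p=7)
  F(p=6)
    F(p=5)
      F(p=4)
        F(p=3)
          F(p=2)
            F(p=1)
            -> return 1
            F(p=0)
            -> return 0
          -> return 1
          F(p=1)
          -> return 1
        -> return 2
        F(p=2) -> return 1  (same call as traced above)
      -> return 3
      F(p=3) -> return 2  (same call as traced above)
    -> return 5
    F(p=4) -> return 3  (same call as traced above)
  -> return 8
  F(p=5) -> return 5  (same call as traced above)
-> return 13

Final answer: 13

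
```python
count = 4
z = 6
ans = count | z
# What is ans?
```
Trace:
  count=4
  count=4, z=6
  count=4, z=6, ans=6

Final answer: 6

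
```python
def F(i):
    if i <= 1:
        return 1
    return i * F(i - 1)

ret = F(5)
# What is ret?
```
Call trace:
F(i=5)
  F(i=4)
    F(i=3)
      F(i=2)
        F(i=1)
        -> return 1
      -> return 2
    -> return 6
  -> return 24
-> return 120

Final answer: 120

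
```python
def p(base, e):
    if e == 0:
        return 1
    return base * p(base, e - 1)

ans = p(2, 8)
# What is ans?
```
Call trace:
p(base=2, e=8)
  p(base=2, e=7)
    p(base=2, e=6)
      p(base=2, e=5)
        p(base=2, e=4)
          p(base=2, e=3)
            p(base=2, e=2)
              p(base=2, e=1)
                p(base=2, e=0)
                -> return 1
              -> return 2
            -> return 4
          -> return 8
        -> return 16
      -> return 32
    -> return 64
  -> return 128
-> return 256

Final answer: 256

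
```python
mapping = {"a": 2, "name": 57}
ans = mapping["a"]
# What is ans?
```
Trace:
  mapping={'a': 2, 'name': 57}
  mapping={'a': 2, 'name': 57}, ans=2

Final answer: 2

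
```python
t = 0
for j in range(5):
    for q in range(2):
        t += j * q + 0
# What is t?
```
Trace:
  t=0
  t=0, j=0, q=0
  t=0, j=0, q=1
  t=0, j=1, q=0
  t=1, j=1, q=1
  t=1, j=2, q=0
  t=3, j=2, q=1
  t=3, j=3, q=0
  t=6, j=3, q=1
  t=6, j=4, q=0
  t=10, j=4, q=1

Final answer: 10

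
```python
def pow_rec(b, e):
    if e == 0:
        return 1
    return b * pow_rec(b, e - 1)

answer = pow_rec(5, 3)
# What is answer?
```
Call trace:
pow_rec(b=5, e=3)
  pow_rec(b=5, e=2)
    pow_rec(b=5, e=1)
      pow_rec(b=5, e=0)
      -> return 1
    -> return 5
  -> return 25
-> return 125

Final answer: 125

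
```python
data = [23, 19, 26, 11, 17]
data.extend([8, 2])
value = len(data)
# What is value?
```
Trace:
  data=[23, 19, 26, 11, 17]
  data=[23, 19, 26, 11, 17, 8, 2]
  data=[23, 19, 26, 11, 17, 8, 2], value=7

Final answer: 7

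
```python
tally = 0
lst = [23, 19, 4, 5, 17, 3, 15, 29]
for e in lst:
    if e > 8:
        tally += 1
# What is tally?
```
Trace:
  tally=0
  tally=1, e=23
  tally=2, e=19
  tally=2, e=4
  tally=2, e=5
  tally=3, e=17
  tally=3, e=3
  tally=4, e=15
  tally=5, e=29

Final answer: 5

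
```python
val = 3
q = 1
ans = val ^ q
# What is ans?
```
Trace:
  val=3
  val=3, q=1
  val=3, q=1, ans=2

Final answer: 2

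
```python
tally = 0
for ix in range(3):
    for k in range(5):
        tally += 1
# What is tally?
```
Trace:
  tally=0
  tally=1, ix=0, k=0
  tally=2, ix=0, k=1
  tally=3, ix=0, k=2
  tally=4, ix=0, k=3
  tally=5, ix=0, k=4
  tally=6, ix=1, k=0
  tally=7, ix=1, k=1
  tally=8, ix=1, k=2
  tally=9, ix=1, k=3
  tally=10, ix=1, k=4
  tally=11, ix=2, k=0
  tally=12, ix=2, k=1
  tally=13, ix=2, k=2
  tally=14, ix=2, k=3
  tally=15, ix=2, k=4

Final answer: 15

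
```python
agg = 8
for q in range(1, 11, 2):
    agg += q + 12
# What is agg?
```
Trace:
  agg=8
  agg=21, q=1
  agg=36, q=3
  agg=53, q=5
  agg=72, q=7
  agg=93, q=9

Final answer: 93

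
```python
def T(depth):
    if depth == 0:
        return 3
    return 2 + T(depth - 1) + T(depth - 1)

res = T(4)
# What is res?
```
Call trace (a repeated sub-call is expanded the first time; later identical calls just restate its return value):
T(depth=4)
  T(depth=3)
    T(depth=2)
      T(depth=1)
        T(depth=0)
        -> return 3
        T(depth=0)
        -> return 3
      -> return 8
      T(depth=1) -> return 8  (same call as traced above)
    -> return 18
    T(depth=2) -> return 18  (same call as traced above)
  -> return 38
  T(depth=3) -> return 38  (same call as traced above)
-> return 78

Final answer: 78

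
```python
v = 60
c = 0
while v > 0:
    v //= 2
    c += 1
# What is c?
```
Trace:
  v=60
  v=60, c=0
  v=30, c=1
  v=15, c=2
  v=7, c=3
  v=3, c=4
  v=1, c=5
  v=0, c=6

Final answer: 6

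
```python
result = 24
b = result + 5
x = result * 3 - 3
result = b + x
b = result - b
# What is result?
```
Trace:
  result=24
  result=24, b=29
  result=24, b=29, x=69
  result=98, b=29, x=69
  result=98, b=69, x=69

Final answer: 98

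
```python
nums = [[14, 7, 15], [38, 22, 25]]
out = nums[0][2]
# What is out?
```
Trace:
  nums=[[14, 7, 15], [38, 22, 25]]
  nums=[[14, 7, 15], [38, 22, 25]], out=15

Final answer: 15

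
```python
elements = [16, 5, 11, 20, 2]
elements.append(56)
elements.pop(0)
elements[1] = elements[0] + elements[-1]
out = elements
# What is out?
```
Trace:
  elements=[16, 5, 11, 20, 2]
  elements=[16, 5, 11, 20, 2, 56]
  elements=[5, 11, 20, 2, 56]
  elements=[5, 61, 20, 2, 56]
  elements=[5, 61, 20, 2, 56], out=[5, 61, 20, 2, 56]

Final answer: [5, 61, 20, 2, 56]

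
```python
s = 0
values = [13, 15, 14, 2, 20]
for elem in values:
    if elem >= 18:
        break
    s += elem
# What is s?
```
Trace:
  s=0
  s=13, elem=13
  s=28, elem=15
  s=42, elem=14
  s=44, elem=2
  s=44, elem=20

Final answer: 44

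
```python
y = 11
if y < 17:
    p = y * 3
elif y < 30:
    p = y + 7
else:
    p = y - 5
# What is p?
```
Trace:
  y=11
  y=11, p=33

Final answer: 33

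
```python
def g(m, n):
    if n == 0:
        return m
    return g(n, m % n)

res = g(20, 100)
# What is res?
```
Call trace:
g(m=20, n=100)
  g(m=100, n=20)
    g(m=20, n=0)
    -> return 20
  -> return 20
-> return 20

Final answer: 20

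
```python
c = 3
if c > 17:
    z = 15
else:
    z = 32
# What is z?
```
Trace:
  c=3
  c=3, z=32

Final answer: 32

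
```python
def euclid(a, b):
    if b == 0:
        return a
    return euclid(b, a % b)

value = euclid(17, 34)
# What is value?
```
Call trace:
euclid(a=17, b=34)
  euclid(a=34, b=17)
    euclid(a=17, b=0)
    -> return 17
  -> return 17
-> return 17

Final answer: 17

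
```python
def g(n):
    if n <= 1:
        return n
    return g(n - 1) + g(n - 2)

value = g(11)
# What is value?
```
Call trace (a repeated sub-call is expanded the first time; later identical calls just restate its return value):
g(n=11)
  g(n=10)
    g(n=9)
      g(n=8)
        g(n=7)
          g(n=6)
            g(n=5)
              g(n=4)
                g(n=3)
                  g(n=2)
                    g(n=1)
                    -> return 1
                    g(n=0)
                    -> return 0
                  -> return 1
                  g(n=1)
                  -> return 1
                -> return 2
                g(n=2) -> return 1  (same call as traced above)
              -> return 3
              g(n=3) -> return 2  (same call as traced above)
            -> return 5
            g(n=4) -> return 3  (same call as traced above)
          -> return 8
          g(n=5) -> return 5  (same call as traced above)
        -> return 13
        g(n=6) -> return 8  (same call as traced above)
      -> return 21
      g(n=7) -> return 13  (same call as traced above)
    -> return 34
    g(n=8) -> return 21  (same call as traced above)
  -> return 55
  g(n=9) -> return 34  (same call as traced above)
-> return 89

Final answer: 89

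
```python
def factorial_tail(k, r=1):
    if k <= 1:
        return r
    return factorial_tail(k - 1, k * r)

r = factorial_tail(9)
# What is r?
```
Call trace:
factorial_tail(k=9, r=1)
  factorial_tail(k=8, r=9)
    factorial_tail(k=7, r=72)
      factorial_tail(k=6, r=504)
        factorial_tail(k=5, r=3024)
          factorial_tail(k=4, r=15120)
            factorial_tail(k=3, r=60480)
              factorial_tail(k=2, r=181440)
                factorial_tail(k=1, r=362880)
                -> return 362880
              -> return 362880
            -> return 362880
          -> return 362880
        -> return 362880
      -> return 362880
    -> return 362880
  -> return 362880
-> return 362880

Final answer: 362880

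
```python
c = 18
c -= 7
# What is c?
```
Trace:
  c=18
  c=11

Final answer: 11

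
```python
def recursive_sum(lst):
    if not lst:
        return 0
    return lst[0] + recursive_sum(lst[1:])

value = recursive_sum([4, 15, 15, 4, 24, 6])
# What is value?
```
Call trace:
recursive_sum(lst=[4, 15, 15, 4, 24, 6])
  recursive_sum(lst=[15, 15, 4, 24, 6])
    recursive_sum(lst=[15, 4, 24, 6])
      recursive_sum(lst=[4, 24, 6])
        recursive_sum(lst=[24, 6])
          recursive_sum(lst=[6])
            recursive_sum(lst=[])
            -> return 0
          -> return 6
        -> return 30
      -> return 34
    -> return 49
  -> return 64
-> return 68

Final answer: 68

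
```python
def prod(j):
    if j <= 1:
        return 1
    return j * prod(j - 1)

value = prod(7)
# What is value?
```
Call trace:
prod(j=7)
  prod(j=6)
    prod(j=5)
      prod(j=4)
        prod(j=3)
          prod(j=2)
            prod(j=1)
            -> return 1
          -> return 2
        -> return 6
      -> return 24
    -> return 120
  -> return 720
-> return 5040

Final answer: 5040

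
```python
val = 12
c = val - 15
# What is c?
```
Trace:
  val=12
  val=12, c=-3

Final answer: -3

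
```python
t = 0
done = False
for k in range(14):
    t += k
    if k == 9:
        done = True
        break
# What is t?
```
Trace:
  t=0
  t=0, done=False
  t=0, done=False, k=0
  t=1, done=False, k=1
  t=3, done=False, k=2
  t=6, done=False, k=3
  t=10, done=False, k=4
  t=15, done=False, k=5
  t=21, done=False, k=6
  t=28, done=False, k=7
  t=36, done=False, k=8
  t=45, done=True, k=9

Final answer: 45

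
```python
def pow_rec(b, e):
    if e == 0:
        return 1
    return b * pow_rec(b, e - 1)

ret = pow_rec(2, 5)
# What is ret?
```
Call trace:
pow_rec(b=2, e=5)
  pow_rec(b=2, e=4)
    pow_rec(b=2, e=3)
      pow_rec(b=2, e=2)
        pow_rec(b=2, e=1)
          pow_rec(b=2, e=0)
          -> return 1
        -> return 2
      -> return 4
    -> return 8
  -> return 16
-> return 32

Final answer: 32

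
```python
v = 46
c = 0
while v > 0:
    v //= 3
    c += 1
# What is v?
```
Trace:
  v=46
  v=46, c=0
  v=15, c=1
  v=5, c=2
  v=1, c=3
  v=0, c=4

Final answer: 0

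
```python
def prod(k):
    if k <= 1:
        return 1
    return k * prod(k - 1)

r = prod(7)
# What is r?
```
Call trace:
prod(k=7)
  prod(k=6)
    prod(k=5)
      prod(k=4)
        prod(k=3)
          prod(k=2)
            prod(k=1)
            -> return 1
          -> return 2
        -> return 6
      -> return 24
    -> return 120
  -> return 720
-> return 5040

Final answer: 5040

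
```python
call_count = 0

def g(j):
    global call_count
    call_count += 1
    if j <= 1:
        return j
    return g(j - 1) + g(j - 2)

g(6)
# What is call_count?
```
Call trace (a repeated sub-call is expanded the first time; later identical calls just restate its return value):
g(j=6)
  g(j=5)
    g(j=4)
      g(j=3)
        g(j=2)
          g(j=1)
          -> return 1
          g(j=0)
          -> return 0
        -> return 1
        g(j=1)
        -> return 1
      -> return 2
      g(j=2) -> return 1  (same call as traced above)
    -> return 3
    g(j=3) -> return 2  (same call as traced above)
  -> return 5
  g(j=4) -> return 3  (same call as traced above)
-> return 8

call_count is incremented once per call, so count the calls in each subtree. Let C(j) = number of calls made by g(j).
C(0) = C(1) = 1 (base case, no recursion); C(j) = 1 + C(j - 1) + C(j - 2) otherwise.
C(2) = 1 + C(1) + C(0) = 1 + 1 + 1 = 3
C(3) = 1 + C(2) + C(1) = 1 + 3 + 1 = 5
C(4) = 1 + C(3) + C(2) = 1 + 5 + 3 = 9
C(5) = 1 + C(4) + C(3) = 1 + 9 + 5 = 15
C(6) = 1 + C(5) + C(4) = 1 + 15 + 9 = 25
call_count = C(6) = 25

Final answer: 25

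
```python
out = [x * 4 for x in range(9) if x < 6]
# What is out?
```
Trace:
  x=0
  x=1
  x=2
  x=3
  x=4
  x=5
  x=6
  x=7
  x=8
  out=[0, 4, 8, 12, 16, 20]

Final answer: [0, 4, 8, 12, 16, 20]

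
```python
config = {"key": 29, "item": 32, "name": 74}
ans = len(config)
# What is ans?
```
Trace:
  config={'key': 29, 'item': 32, 'name': 74}
  config={'key': 29, 'item': 32, 'name': 74}, ans=3

Final answer: 3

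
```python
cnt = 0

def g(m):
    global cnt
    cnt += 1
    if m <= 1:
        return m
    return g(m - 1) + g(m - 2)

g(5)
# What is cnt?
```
Call trace (a repeated sub-call is expanded the first time; later identical calls just restate its return value):
g(m=5)
  g(m=4)
    g(m=3)
      g(m=2)
        g(m=1)
        -> return 1
        g(m=0)
        -> return 0
      -> return 1
      g(m=1)
      -> return 1
    -> return 2
    g(m=2) -> return 1  (same call as traced above)
  -> return 3
  g(m=3) -> return 2  (same call as traced above)
-> return 5

cnt is incremented once per call, so count the calls in each subtree. Let C(m) = number of calls made by g(m).
C(0) = C(1) = 1 (base case, no recursion); C(m) = 1 + C(m - 1) + C(m - 2) otherwise.
C(2) = 1 + C(1) + C(0) = 1 + 1 + 1 = 3
C(3) = 1 + C(2) + C(1) = 1 + 3 + 1 = 5
C(4) = 1 + C(3) + C(2) = 1 + 5 + 3 = 9
C(5) = 1 + C(4) + C(3) = 1 + 9 + 5 = 15
cnt = C(5) = 15

Final answer: 15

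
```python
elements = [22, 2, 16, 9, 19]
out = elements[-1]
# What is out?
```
Trace:
  elements=[22, 2, 16, 9, 19]
  elements=[22, 2, 16, 9, 19], out=19

Final answer: 19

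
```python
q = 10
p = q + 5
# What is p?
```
Trace:
  q=10
  q=10, p=15

Final answer: 15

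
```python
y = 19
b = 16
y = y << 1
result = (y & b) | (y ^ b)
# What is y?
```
Trace:
  y=19
  y=19, b=16
  y=38, b=16
  y=38, b=16, result=54

Final answer: 38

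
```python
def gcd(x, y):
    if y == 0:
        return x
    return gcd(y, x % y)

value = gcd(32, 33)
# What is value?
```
Call trace:
gcd(x=32, y=33)
  gcd(x=33, y=32)
    gcd(x=32, y=1)
      gcd(x=1, y=0)
      -> return 1
    -> return 1
  -> return 1
-> return 1

Final answer: 1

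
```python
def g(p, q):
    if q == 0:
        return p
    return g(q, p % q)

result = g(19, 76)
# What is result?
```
Call trace:
g(p=19, q=76)
  g(p=76, q=19)
    g(p=19, q=0)
    -> return 19
  -> return 19
-> return 19

Final answer: 19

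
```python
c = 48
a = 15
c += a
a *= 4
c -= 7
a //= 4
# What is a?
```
Trace:
  c=48
  c=48, a=15
  c=63, a=15
  c=63, a=60
  c=56, a=60
  c=56, a=15

Final answer: 15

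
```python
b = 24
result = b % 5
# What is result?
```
Trace:
  b=24
  b=24, result=4

Final answer: 4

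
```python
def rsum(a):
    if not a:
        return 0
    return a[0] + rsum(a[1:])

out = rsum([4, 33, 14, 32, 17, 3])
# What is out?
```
Call trace:
rsum(a=[4, 33, 14, 32, 17, 3])
  rsum(a=[33, 14, 32, 17, 3])
    rsum(a=[14, 32, 17, 3])
      rsum(a=[32, 17, 3])
        rsum(a=[17, 3])
          rsum(a=[3])
            rsum(a=[])
            -> return 0
          -> return 3
        -> return 20
      -> return 52
    -> return 66
  -> return 99
-> return 103

Final answer: 103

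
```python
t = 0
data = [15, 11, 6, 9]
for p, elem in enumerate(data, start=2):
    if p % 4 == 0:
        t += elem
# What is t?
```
Trace:
  t=0
  t=0, p=2, elem=15
  t=0, p=3, elem=11
  t=6, p=4, elem=6
  t=6, p=5, elem=9

Final answer: 6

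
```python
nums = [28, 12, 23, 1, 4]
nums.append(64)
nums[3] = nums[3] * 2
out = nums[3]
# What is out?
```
Trace:
  nums=[28, 12, 23, 1, 4]
  nums=[28, 12, 23, 1, 4, 64]
  nums=[28, 12, 23, 2, 4, 64]
  nums=[28, 12, 23, 2, 4, 64], out=2

Final answer: 2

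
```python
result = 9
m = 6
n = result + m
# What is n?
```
Trace:
  result=9
  result=9, m=6
  result=9, m=6, n=15

Final answer: 15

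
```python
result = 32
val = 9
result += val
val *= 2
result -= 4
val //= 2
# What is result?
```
Trace:
  result=32
  result=32, val=9
  result=41, val=9
  result=41, val=18
  result=37, val=18
  result=37, val=9

Final answer: 37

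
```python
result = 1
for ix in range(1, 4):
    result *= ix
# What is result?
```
Trace:
  result=1
  result=1, ix=1
  result=2, ix=2
  result=6, ix=3

Final answer: 6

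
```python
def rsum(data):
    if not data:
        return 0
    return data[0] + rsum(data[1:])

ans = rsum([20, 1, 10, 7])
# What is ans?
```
Call trace:
rsum(data=[20, 1, 10, 7])
  rsum(data=[1, 10, 7])
    rsum(data=[10, 7])
      rsum(data=[7])
        rsum(data=[])
        -> return 0
      -> return 7
    -> return 17
  -> return 18
-> return 38

Final answer: 38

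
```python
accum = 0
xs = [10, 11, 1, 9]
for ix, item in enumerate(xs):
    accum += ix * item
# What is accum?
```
Trace:
  accum=0
  accum=0, ix=0, item=10
  accum=11, ix=1, item=11
  accum=13, ix=2, item=1
  accum=40, ix=3, item=9

Final answer: 40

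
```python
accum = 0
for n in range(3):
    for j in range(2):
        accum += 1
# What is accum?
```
Trace:
  accum=0
  accum=1, n=0, j=0
  accum=2, n=0, j=1
  accum=3, n=1, j=0
  accum=4, n=1, j=1
  accum=5, n=2, j=0
  accum=6, n=2, j=1

Final answer: 6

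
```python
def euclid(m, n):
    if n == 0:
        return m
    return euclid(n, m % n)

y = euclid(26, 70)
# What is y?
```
Call trace:
euclid(m=26, n=70)
  euclid(m=70, n=26)
    euclid(m=26, n=18)
      euclid(m=18, n=8)
        euclid(m=8, n=2)
          euclid(m=2, n=0)
          -> return 2
        -> return 2
      -> return 2
    -> return 2
  -> return 2
-> return 2

Final answer: 2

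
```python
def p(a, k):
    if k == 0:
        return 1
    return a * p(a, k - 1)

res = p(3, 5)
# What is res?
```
Call trace:
p(a=3, k=5)
  p(a=3, k=4)
    p(a=3, k=3)
      p(a=3, k=2)
        p(a=3, k=1)
          p(a=3, k=0)
          -> return 1
        -> return 3
      -> return 9
    -> return 27
  -> return 81
-> return 243

Final answer: 243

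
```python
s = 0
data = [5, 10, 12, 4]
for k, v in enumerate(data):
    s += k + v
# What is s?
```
Trace:
  s=0
  s=5, k=0, v=5
  s=16, k=1, v=10
  s=30, k=2, v=12
  s=37, k=3, v=4

Final answer: 37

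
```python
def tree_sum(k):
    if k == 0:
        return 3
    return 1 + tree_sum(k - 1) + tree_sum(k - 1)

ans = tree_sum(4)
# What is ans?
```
Call trace (a repeated sub-call is expanded the first time; later identical calls just restate its return value):
tree_sum(k=4)
  tree_sum(k=3)
    tree_sum(k=2)
      tree_sum(k=1)
        tree_sum(k=0)
        -> return 3
        tree_sum(k=0)
        -> return 3
      -> return 7
      tree_sum(k=1) -> return 7  (same call as traced above)
    -> return 15
    tree_sum(k=2) -> return 15  (same call as traced above)
  -> return 31
  tree_sum(k=3) -> return 31  (same call as traced above)
-> return 63

Final answer: 63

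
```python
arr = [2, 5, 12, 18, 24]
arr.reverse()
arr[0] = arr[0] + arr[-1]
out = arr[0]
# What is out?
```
Trace:
  arr=[2, 5, 12, 18, 24]
  arr=[24, 18, 12, 5, 2]
  arr=[26, 18, 12, 5, 2]
  arr=[26, 18, 12, 5, 2], out=26

Final answer: 26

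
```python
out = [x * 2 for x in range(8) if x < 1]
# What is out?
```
Trace:
  x=0
  x=1
  x=2
  x=3
  x=4
  x=5
  x=6
  x=7
  out=[0]

Final answer: [0]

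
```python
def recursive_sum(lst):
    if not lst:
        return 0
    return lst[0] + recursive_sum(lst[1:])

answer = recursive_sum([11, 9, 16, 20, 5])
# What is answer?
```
Call trace:
recursive_sum(lst=[11, 9, 16, 20, 5])
  recursive_sum(lst=[9, 16, 20, 5])
    recursive_sum(lst=[16, 20, 5])
      recursive_sum(lst=[20, 5])
        recursive_sum(lst=[5])
          recursive_sum(lst=[])
          -> return 0
        -> return 5
      -> return 25
    -> return 41
  -> return 50
-> return 61

Final answer: 61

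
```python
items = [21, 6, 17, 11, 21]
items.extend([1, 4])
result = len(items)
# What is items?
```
Trace:
  items=[21, 6, 17, 11, 21]
  items=[21, 6, 17, 11, 21, 1, 4]
  items=[21, 6, 17, 11, 21, 1, 4], result=7

Final answer: [21, 6, 17, 11, 21, 1, 4]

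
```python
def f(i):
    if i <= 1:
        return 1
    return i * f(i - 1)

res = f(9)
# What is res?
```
Call trace:
f(i=9)
  f(i=8)
    f(i=7)
      f(i=6)
        f(i=5)
          f(i=4)
            f(i=3)
              f(i=2)
                f(i=1)
                -> return 1
              -> return 2
            -> return 6
          -> return 24
        -> return 120
      -> return 720
    -> return 5040
  -> return 40320
-> return 362880

Final answer: 362880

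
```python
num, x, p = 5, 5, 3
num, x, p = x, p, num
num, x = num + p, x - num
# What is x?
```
Trace:
  num=5, x=5, p=3
  num=5, x=3, p=5
  num=10, x=-2, p=5

Final answer: -2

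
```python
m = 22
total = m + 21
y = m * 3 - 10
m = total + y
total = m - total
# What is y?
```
Trace:
  m=22
  m=22, total=43
  m=22, total=43, y=56
  m=99, total=43, y=56
  m=99, total=56, y=56

Final answer: 56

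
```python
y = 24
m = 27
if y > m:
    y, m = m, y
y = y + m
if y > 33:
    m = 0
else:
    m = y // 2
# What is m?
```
Trace:
  y=24
  y=24, m=27
  y=24, m=27
  y=51, m=27
  y=51, m=0

Final answer: 0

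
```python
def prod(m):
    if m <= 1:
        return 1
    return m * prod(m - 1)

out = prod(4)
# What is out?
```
Call trace:
prod(m=4)
  prod(m=3)
    prod(m=2)
      prod(m=1)
      -> return 1
    -> return 2
  -> return 6
-> return 24

Final answer: 24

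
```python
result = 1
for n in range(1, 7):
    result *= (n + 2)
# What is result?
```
Trace:
  result=1
  result=3, n=1
  result=12, n=2
  result=60, n=3
  result=360, n=4
  result=2520, n=5
  result=20160, n=6

Final answer: 20160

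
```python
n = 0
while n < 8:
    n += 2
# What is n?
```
Trace:
  n=0
  n=2
  n=4
  n=6
  n=8

Final answer: 8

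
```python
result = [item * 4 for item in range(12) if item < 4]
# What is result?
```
Trace:
  item=0
  item=1
  item=2
  item=3
  item=4
  item=5
  item=6
  item=7
  item=8
  item=9
  item=10
  item=11
  result=[0, 4, 8, 12]

Final answer: [0, 4, 8, 12]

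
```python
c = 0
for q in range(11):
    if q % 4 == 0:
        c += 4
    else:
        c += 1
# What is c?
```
Trace:
  c=0
  c=4, q=0
  c=5, q=1
  c=6, q=2
  c=7, q=3
  c=11, q=4
  c=12, q=5
  c=13, q=6
  c=14, q=7
  c=18, q=8
  c=19, q=9
  c=20, q=10

Final answer: 20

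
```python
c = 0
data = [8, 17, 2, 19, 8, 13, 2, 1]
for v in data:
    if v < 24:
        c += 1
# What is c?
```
Trace:
  c=0
  c=1, v=8
  c=2, v=17
  c=3, v=2
  c=4, v=19
  c=5, v=8
  c=6, v=13
  c=7, v=2
  c=8, v=1

Final answer: 8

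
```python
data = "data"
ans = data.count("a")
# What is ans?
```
Trace:
  data='data'
  data='data', ans=2

Final answer: 2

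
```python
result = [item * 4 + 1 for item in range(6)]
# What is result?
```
Trace:
  item=0
  item=1
  item=2
  item=3
  item=4
  item=5
  result=[1, 5, 9, 13, 17, 21]

Final answer: [1, 5, 9, 13, 17, 21]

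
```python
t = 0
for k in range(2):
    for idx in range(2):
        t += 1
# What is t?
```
Trace:
  t=0
  t=1, k=0, idx=0
  t=2, k=0, idx=1
  t=3, k=1, idx=0
  t=4, k=1, idx=1

Final answer: 4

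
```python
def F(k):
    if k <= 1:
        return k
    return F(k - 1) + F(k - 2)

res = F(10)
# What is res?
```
Call trace (a repeated sub-call is expanded the first time; later identical calls just restate its return value):
F(k=10)
  F(k=9)
    F(k=8)
      F(k=7)
        F(k=6)
          F(k=5)
            F(k=4)
              F(k=3)
                F(k=2)
                  F(k=1)
                  -> return 1
                  F(k=0)
                  -> return 0
                -> return 1
                F(k=1)
                -> return 1
              -> return 2
              F(k=2) -> return 1  (same call as traced above)
            -> return 3
            F(k=3) -> return 2  (same call as traced above)
          -> return 5
          F(k=4) -> return 3  (same call as traced above)
        -> return 8
        F(k=5) -> return 5  (same call as traced above)
      -> return 13
      F(k=6) -> return 8  (same call as traced above)
    -> return 21
    F(k=7) -> return 13  (same call as traced above)
  -> return 34
  F(k=8) -> return 21  (same call as traced above)
-> return 55

Final answer: 55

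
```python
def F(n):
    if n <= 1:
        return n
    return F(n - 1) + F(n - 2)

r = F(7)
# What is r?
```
Call trace (a repeated sub-call is expanded the first time; later identical calls just restate its return value):
F(n=7)
  F(n=6)
    F(n=5)
      F(n=4)
        F(n=3)
          F(n=2)
            F(n=1)
            -> return 1
            F(n=0)
            -> return 0
          -> return 1
          F(n=1)
          -> return 1
        -> return 2
        F(n=2) -> return 1  (same call as traced above)
      -> return 3
      F(n=3) -> return 2  (same call as traced above)
    -> return 5
    F(n=4) -> return 3  (same call as traced above)
  -> return 8
  F(n=5) -> return 5  (same call as traced above)
-> return 13

Final answer: 13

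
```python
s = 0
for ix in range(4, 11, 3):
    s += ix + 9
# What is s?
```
Trace:
  s=0
  s=13, ix=4
  s=29, ix=7
  s=48, ix=10

Final answer: 48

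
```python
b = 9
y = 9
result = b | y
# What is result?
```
Trace:
  b=9
  b=9, y=9
  b=9, y=9, result=9

Final answer: 9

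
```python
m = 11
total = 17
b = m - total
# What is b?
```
Trace:
  m=11
  m=11, total=17
  m=11, total=17, b=-6

Final answer: -6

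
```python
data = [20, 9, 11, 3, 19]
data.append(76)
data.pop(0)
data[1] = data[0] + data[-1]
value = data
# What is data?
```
Trace:
  data=[20, 9, 11, 3, 19]
  data=[20, 9, 11, 3, 19, 76]
  data=[9, 11, 3, 19, 76]
  data=[9, 85, 3, 19, 76]
  data=[9, 85, 3, 19, 76], value=[9, 85, 3, 19, 76]

Final answer: [9, 85, 3, 19, 76]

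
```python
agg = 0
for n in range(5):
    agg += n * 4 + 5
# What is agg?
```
Trace:
  agg=0
  agg=5, n=0
  agg=14, n=1
  agg=27, n=2
  agg=44, n=3
  agg=65, n=4

Final answer: 65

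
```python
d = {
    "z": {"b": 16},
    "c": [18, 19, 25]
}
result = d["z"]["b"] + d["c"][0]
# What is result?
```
Trace:
  d={'z': {'b': 16}, 'c': [18, 19, 25]}
  d={'z': {'b': 16}, 'c': [18, 19, 25]}, result=34

Final answer: 34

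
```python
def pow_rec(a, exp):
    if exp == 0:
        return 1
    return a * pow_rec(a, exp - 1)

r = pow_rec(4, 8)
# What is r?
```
Call trace:
pow_rec(a=4, exp=8)
  pow_rec(a=4, exp=7)
    pow_rec(a=4, exp=6)
      pow_rec(a=4, exp=5)
        pow_rec(a=4, exp=4)
          pow_rec(a=4, exp=3)
            pow_rec(a=4, exp=2)
              pow_rec(a=4, exp=1)
                pow_rec(a=4, exp=0)
                -> return 1
              -> return 4
            -> return 16
          -> return 64
        -> return 256
      -> return 1024
    -> return 4096
  -> return 16384
-> return 65536

Final answer: 65536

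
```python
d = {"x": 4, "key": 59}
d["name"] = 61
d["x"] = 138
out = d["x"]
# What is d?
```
Trace:
  d={'x': 4, 'key': 59}
  d={'x': 4, 'key': 59, 'name': 61}
  d={'x': 138, 'key': 59, 'name': 61}
  d={'x': 138, 'key': 59, 'name': 61}, out=138

Final answer: {'x': 138, 'key': 59, 'name': 61}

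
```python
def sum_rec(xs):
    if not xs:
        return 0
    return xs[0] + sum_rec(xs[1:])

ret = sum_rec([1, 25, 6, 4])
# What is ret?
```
Call trace:
sum_rec(xs=[1, 25, 6, 4])
  sum_rec(xs=[25, 6, 4])
    sum_rec(xs=[6, 4])
      sum_rec(xs=[4])
        sum_rec(xs=[])
        -> return 0
      -> return 4
    -> return 10
  -> return 35
-> return 36

Final answer: 36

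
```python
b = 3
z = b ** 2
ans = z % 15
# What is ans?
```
Trace:
  b=3
  b=3, z=9
  b=3, z=9, ans=9

Final answer: 9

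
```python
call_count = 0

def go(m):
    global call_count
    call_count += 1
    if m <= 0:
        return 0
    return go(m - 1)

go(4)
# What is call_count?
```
Call trace:
go(m=4)
  go(m=3)
    go(m=2)
      go(m=1)
        go(m=0)
        -> return 0
      -> return 0
    -> return 0
  -> return 0
-> return 0

call_count is incremented once per call. go is entered once for each m = 4, 3, 2, 1, 0 (the m <= 0 call returns without recursing), i.e. 4 + 1 calls.
call_count = 5

Final answer: 5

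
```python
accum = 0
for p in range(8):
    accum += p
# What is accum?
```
Trace:
  accum=0
  accum=0, p=0
  accum=1, p=1
  accum=3, p=2
  accum=6, p=3
  accum=10, p=4
  accum=15, p=5
  accum=21, p=6
  accum=28, p=7

Final answer: 28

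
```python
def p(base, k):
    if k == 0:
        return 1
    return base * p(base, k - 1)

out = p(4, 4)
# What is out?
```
Call trace:
p(base=4, k=4)
  p(base=4, k=3)
    p(base=4, k=2)
      p(base=4, k=1)
        p(base=4, k=0)
        -> return 1
      -> return 4
    -> return 16
  -> return 64
-> return 256

Final answer: 256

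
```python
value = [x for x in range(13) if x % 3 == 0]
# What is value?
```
Trace:
  x=0
  x=1
  x=2
  x=3
  x=4
  x=5
  x=6
  x=7
  x=8
  x=9
  x=10
  x=11
  x=12
  value=[0, 3, 6, 9, 12]

Final answer: [0, 3, 6, 9, 12]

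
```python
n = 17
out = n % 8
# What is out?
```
Trace:
  n=17
  n=17, out=1

Final answer: 1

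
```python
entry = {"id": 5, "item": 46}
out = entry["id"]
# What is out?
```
Trace:
  entry={'id': 5, 'item': 46}
  entry={'id': 5, 'item': 46}, out=5

Final answer: 5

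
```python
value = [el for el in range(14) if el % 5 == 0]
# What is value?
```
Trace:
  el=0
  el=1
  el=2
  el=3
  el=4
  el=5
  el=6
  el=7
  el=8
  el=9
  el=10
  el=11
  el=12
  el=13
  value=[0, 5, 10]

Final answer: [0, 5, 10]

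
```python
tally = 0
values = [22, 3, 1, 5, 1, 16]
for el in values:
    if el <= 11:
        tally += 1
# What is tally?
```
Trace:
  tally=0
  tally=0, el=22
  tally=1, el=3
  tally=2, el=1
  tally=3, el=5
  tally=4, el=1
  tally=4, el=16

Final answer: 4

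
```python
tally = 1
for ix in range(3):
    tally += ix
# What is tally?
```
Trace:
  tally=1
  tally=1, ix=0
  tally=2, ix=1
  tally=4, ix=2

Final answer: 4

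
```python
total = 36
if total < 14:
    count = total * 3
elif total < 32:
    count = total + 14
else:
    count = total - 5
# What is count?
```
Trace:
  total=36
  total=36, count=31

Final answer: 31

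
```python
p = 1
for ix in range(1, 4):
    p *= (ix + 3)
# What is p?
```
Trace:
  p=1
  p=4, ix=1
  p=20, ix=2
  p=120, ix=3

Final answer: 120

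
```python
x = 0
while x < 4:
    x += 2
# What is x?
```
Trace:
  x=0
  x=2
  x=4

Final answer: 4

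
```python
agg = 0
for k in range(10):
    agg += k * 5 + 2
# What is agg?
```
Trace:
  agg=0
  agg=2, k=0
  agg=9, k=1
  agg=21, k=2
  agg=38, k=3
  agg=60, k=4
  agg=87, k=5
  agg=119, k=6
  agg=156, k=7
  agg=198, k=8
  agg=245, k=9

Final answer: 245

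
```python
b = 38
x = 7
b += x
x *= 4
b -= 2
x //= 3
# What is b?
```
Trace:
  b=38
  b=38, x=7
  b=45, x=7
  b=45, x=28
  b=43, x=28
  b=43, x=9

Final answer: 43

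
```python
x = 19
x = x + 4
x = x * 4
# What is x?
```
Trace:
  x=19
  x=23
  x=92

Final answer: 92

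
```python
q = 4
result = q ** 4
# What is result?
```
Trace:
  q=4
  q=4, result=256

Final answer: 256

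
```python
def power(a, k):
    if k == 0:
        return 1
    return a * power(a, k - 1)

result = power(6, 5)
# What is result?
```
Call trace:
power(a=6, k=5)
  power(a=6, k=4)
    power(a=6, k=3)
      power(a=6, k=2)
        power(a=6, k=1)
          power(a=6, k=0)
          -> return 1
        -> return 6
      -> return 36
    -> return 216
  -> return 1296
-> return 7776

Final answer: 7776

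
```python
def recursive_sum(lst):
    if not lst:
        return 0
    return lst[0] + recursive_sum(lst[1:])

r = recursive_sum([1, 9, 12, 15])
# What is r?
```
Call trace:
recursive_sum(lst=[1, 9, 12, 15])
  recursive_sum(lst=[9, 12, 15])
    recursive_sum(lst=[12, 15])
      recursive_sum(lst=[15])
        recursive_sum(lst=[])
        -> return 0
      -> return 15
    -> return 27
  -> return 36
-> return 37

Final answer: 37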